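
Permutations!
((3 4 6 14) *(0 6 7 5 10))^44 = (0 4)(3 10)(5 14)(6 7) = [4, 1, 2, 10, 0, 14, 7, 6, 8, 9, 3, 11, 12, 13, 5]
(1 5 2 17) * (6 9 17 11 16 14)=(1 5 2 11 16 14 6 9 17)=[0, 5, 11, 3, 4, 2, 9, 7, 8, 17, 10, 16, 12, 13, 6, 15, 14, 1]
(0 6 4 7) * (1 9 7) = (0 6 4 1 9 7) = [6, 9, 2, 3, 1, 5, 4, 0, 8, 7]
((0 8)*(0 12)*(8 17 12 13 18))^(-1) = (0 12 17)(8 18 13) = [12, 1, 2, 3, 4, 5, 6, 7, 18, 9, 10, 11, 17, 8, 14, 15, 16, 0, 13]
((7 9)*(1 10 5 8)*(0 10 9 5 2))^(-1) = (0 2 10)(1 8 5 7 9) = [2, 8, 10, 3, 4, 7, 6, 9, 5, 1, 0]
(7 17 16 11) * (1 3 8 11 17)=(1 3 8 11 7)(16 17)=[0, 3, 2, 8, 4, 5, 6, 1, 11, 9, 10, 7, 12, 13, 14, 15, 17, 16]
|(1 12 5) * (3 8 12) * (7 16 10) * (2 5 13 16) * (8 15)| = 11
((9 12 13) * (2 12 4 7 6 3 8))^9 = (13) = [0, 1, 2, 3, 4, 5, 6, 7, 8, 9, 10, 11, 12, 13]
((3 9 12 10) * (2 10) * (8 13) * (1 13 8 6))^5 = (1 6 13) = [0, 6, 2, 3, 4, 5, 13, 7, 8, 9, 10, 11, 12, 1]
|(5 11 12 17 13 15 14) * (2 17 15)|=15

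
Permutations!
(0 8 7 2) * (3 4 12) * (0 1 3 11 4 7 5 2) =[8, 3, 1, 7, 12, 2, 6, 0, 5, 9, 10, 4, 11] =(0 8 5 2 1 3 7)(4 12 11)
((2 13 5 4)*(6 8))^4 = (13) = [0, 1, 2, 3, 4, 5, 6, 7, 8, 9, 10, 11, 12, 13]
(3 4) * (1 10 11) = (1 10 11)(3 4) = [0, 10, 2, 4, 3, 5, 6, 7, 8, 9, 11, 1]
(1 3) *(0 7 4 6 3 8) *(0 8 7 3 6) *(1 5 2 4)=[3, 7, 4, 5, 0, 2, 6, 1, 8]=(8)(0 3 5 2 4)(1 7)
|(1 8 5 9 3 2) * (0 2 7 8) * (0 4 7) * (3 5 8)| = 6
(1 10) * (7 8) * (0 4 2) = (0 4 2)(1 10)(7 8) = [4, 10, 0, 3, 2, 5, 6, 8, 7, 9, 1]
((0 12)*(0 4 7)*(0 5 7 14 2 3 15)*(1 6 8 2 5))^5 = (0 7 3 14 8 12 1 15 5 2 4 6) = [7, 15, 4, 14, 6, 2, 0, 3, 12, 9, 10, 11, 1, 13, 8, 5]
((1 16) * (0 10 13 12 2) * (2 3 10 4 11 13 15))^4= [12, 1, 13, 0, 3, 5, 6, 7, 8, 9, 4, 10, 2, 15, 14, 11, 16]= (16)(0 12 2 13 15 11 10 4 3)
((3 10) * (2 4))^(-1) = [0, 1, 4, 10, 2, 5, 6, 7, 8, 9, 3] = (2 4)(3 10)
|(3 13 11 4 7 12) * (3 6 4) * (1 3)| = 4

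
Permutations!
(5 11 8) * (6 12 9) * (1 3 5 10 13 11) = [0, 3, 2, 5, 4, 1, 12, 7, 10, 6, 13, 8, 9, 11] = (1 3 5)(6 12 9)(8 10 13 11)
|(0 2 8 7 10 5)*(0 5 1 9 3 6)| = 9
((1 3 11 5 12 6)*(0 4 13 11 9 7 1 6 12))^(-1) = (0 5 11 13 4)(1 7 9 3) = [5, 7, 2, 1, 0, 11, 6, 9, 8, 3, 10, 13, 12, 4]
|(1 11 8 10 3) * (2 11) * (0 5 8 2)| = |(0 5 8 10 3 1)(2 11)| = 6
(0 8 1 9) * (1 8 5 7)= (0 5 7 1 9)= [5, 9, 2, 3, 4, 7, 6, 1, 8, 0]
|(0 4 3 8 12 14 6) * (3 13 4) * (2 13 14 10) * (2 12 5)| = |(0 3 8 5 2 13 4 14 6)(10 12)| = 18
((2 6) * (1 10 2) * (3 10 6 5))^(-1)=[0, 6, 10, 5, 4, 2, 1, 7, 8, 9, 3]=(1 6)(2 10 3 5)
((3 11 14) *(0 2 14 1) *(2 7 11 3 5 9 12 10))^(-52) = [0, 1, 5, 3, 4, 12, 6, 7, 8, 10, 14, 11, 2, 13, 9] = (2 5 12)(9 10 14)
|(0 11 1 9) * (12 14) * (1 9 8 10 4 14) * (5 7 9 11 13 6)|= |(0 13 6 5 7 9)(1 8 10 4 14 12)|= 6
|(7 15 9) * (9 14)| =|(7 15 14 9)| =4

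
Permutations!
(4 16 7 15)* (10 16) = [0, 1, 2, 3, 10, 5, 6, 15, 8, 9, 16, 11, 12, 13, 14, 4, 7] = (4 10 16 7 15)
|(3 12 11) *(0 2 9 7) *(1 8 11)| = 20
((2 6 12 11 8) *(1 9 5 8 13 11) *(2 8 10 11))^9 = (13) = [0, 1, 2, 3, 4, 5, 6, 7, 8, 9, 10, 11, 12, 13]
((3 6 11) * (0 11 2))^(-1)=[2, 1, 6, 11, 4, 5, 3, 7, 8, 9, 10, 0]=(0 2 6 3 11)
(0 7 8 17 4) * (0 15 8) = [7, 1, 2, 3, 15, 5, 6, 0, 17, 9, 10, 11, 12, 13, 14, 8, 16, 4] = (0 7)(4 15 8 17)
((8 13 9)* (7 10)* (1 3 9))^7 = (1 9 13 3 8)(7 10) = [0, 9, 2, 8, 4, 5, 6, 10, 1, 13, 7, 11, 12, 3]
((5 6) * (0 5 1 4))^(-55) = (6) = [0, 1, 2, 3, 4, 5, 6]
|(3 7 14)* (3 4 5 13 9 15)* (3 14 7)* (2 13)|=7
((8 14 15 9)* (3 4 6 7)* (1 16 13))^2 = (1 13 16)(3 6)(4 7)(8 15)(9 14) = [0, 13, 2, 6, 7, 5, 3, 4, 15, 14, 10, 11, 12, 16, 9, 8, 1]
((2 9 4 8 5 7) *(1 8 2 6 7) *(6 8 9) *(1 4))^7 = [0, 9, 6, 3, 2, 4, 7, 8, 5, 1] = (1 9)(2 6 7 8 5 4)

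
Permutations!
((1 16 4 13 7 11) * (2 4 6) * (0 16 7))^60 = (16) = [0, 1, 2, 3, 4, 5, 6, 7, 8, 9, 10, 11, 12, 13, 14, 15, 16]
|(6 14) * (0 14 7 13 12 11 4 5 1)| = |(0 14 6 7 13 12 11 4 5 1)| = 10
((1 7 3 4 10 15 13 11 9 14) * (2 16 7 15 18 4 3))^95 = (1 14 9 11 13 15)(2 7 16)(4 18 10) = [0, 14, 7, 3, 18, 5, 6, 16, 8, 11, 4, 13, 12, 15, 9, 1, 2, 17, 10]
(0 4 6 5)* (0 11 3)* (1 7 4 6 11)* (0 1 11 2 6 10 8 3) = (0 10 8 3 1 7 4 2 6 5 11) = [10, 7, 6, 1, 2, 11, 5, 4, 3, 9, 8, 0]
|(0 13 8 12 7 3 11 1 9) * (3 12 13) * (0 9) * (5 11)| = 10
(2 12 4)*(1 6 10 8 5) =(1 6 10 8 5)(2 12 4) =[0, 6, 12, 3, 2, 1, 10, 7, 5, 9, 8, 11, 4]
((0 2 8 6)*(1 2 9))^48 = [0, 1, 2, 3, 4, 5, 6, 7, 8, 9] = (9)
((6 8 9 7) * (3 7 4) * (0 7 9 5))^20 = (3 4 9) = [0, 1, 2, 4, 9, 5, 6, 7, 8, 3]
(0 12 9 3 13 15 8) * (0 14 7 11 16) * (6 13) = [12, 1, 2, 6, 4, 5, 13, 11, 14, 3, 10, 16, 9, 15, 7, 8, 0] = (0 12 9 3 6 13 15 8 14 7 11 16)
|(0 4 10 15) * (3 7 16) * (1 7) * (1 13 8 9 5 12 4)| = 13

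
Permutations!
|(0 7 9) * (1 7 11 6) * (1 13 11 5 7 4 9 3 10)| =|(0 5 7 3 10 1 4 9)(6 13 11)| =24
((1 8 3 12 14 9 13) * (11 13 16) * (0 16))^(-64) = [3, 0, 2, 11, 4, 5, 6, 7, 16, 8, 10, 14, 13, 9, 1, 15, 12] = (0 3 11 14 1)(8 16 12 13 9)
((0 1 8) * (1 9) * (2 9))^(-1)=(0 8 1 9 2)=[8, 9, 0, 3, 4, 5, 6, 7, 1, 2]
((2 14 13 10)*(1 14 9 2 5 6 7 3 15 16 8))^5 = (1 6 8 5 16 10 15 13 3 14 7)(2 9) = [0, 6, 9, 14, 4, 16, 8, 1, 5, 2, 15, 11, 12, 3, 7, 13, 10]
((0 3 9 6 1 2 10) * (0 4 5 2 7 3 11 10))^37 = (0 11 10 4 5 2)(1 3 6 7 9) = [11, 3, 0, 6, 5, 2, 7, 9, 8, 1, 4, 10]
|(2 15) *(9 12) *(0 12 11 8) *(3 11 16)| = 14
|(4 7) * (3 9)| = |(3 9)(4 7)| = 2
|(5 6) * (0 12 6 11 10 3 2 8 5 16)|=|(0 12 6 16)(2 8 5 11 10 3)|=12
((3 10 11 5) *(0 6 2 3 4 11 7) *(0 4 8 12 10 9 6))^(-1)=(2 6 9 3)(4 7 10 12 8 5 11)=[0, 1, 6, 2, 7, 11, 9, 10, 5, 3, 12, 4, 8]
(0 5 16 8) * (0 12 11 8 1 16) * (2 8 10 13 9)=(0 5)(1 16)(2 8 12 11 10 13 9)=[5, 16, 8, 3, 4, 0, 6, 7, 12, 2, 13, 10, 11, 9, 14, 15, 1]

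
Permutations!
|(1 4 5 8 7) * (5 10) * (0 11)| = 6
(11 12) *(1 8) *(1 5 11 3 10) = (1 8 5 11 12 3 10) = [0, 8, 2, 10, 4, 11, 6, 7, 5, 9, 1, 12, 3]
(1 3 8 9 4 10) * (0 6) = (0 6)(1 3 8 9 4 10) = [6, 3, 2, 8, 10, 5, 0, 7, 9, 4, 1]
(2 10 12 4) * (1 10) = (1 10 12 4 2) = [0, 10, 1, 3, 2, 5, 6, 7, 8, 9, 12, 11, 4]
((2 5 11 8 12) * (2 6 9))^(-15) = (2 9 6 12 8 11 5) = [0, 1, 9, 3, 4, 2, 12, 7, 11, 6, 10, 5, 8]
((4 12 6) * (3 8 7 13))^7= (3 13 7 8)(4 12 6)= [0, 1, 2, 13, 12, 5, 4, 8, 3, 9, 10, 11, 6, 7]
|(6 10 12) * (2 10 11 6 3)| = |(2 10 12 3)(6 11)| = 4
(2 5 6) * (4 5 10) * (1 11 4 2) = [0, 11, 10, 3, 5, 6, 1, 7, 8, 9, 2, 4] = (1 11 4 5 6)(2 10)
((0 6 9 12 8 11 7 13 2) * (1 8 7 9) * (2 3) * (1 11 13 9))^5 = [13, 0, 8, 1, 4, 5, 3, 12, 6, 7, 10, 2, 9, 11] = (0 13 11 2 8 6 3 1)(7 12 9)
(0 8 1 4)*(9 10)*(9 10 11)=[8, 4, 2, 3, 0, 5, 6, 7, 1, 11, 10, 9]=(0 8 1 4)(9 11)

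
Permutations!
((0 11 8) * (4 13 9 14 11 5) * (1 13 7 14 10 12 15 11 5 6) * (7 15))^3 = (0 13 12 5 11 6 9 7 4 8 1 10 14 15) = [13, 10, 2, 3, 8, 11, 9, 4, 1, 7, 14, 6, 5, 12, 15, 0]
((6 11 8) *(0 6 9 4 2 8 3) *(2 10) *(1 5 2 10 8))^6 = (0 11)(3 6) = [11, 1, 2, 6, 4, 5, 3, 7, 8, 9, 10, 0]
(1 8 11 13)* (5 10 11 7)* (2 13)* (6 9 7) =[0, 8, 13, 3, 4, 10, 9, 5, 6, 7, 11, 2, 12, 1] =(1 8 6 9 7 5 10 11 2 13)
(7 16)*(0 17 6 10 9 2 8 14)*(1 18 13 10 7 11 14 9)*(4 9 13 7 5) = (0 17 6 5 4 9 2 8 13 10 1 18 7 16 11 14) = [17, 18, 8, 3, 9, 4, 5, 16, 13, 2, 1, 14, 12, 10, 0, 15, 11, 6, 7]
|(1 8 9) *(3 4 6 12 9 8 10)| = 7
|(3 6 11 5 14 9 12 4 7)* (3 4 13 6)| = |(4 7)(5 14 9 12 13 6 11)| = 14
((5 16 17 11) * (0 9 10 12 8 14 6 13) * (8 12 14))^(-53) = (0 9 10 14 6 13)(5 11 17 16) = [9, 1, 2, 3, 4, 11, 13, 7, 8, 10, 14, 17, 12, 0, 6, 15, 5, 16]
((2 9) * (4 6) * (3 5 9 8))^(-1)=(2 9 5 3 8)(4 6)=[0, 1, 9, 8, 6, 3, 4, 7, 2, 5]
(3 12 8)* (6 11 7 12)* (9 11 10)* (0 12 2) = (0 12 8 3 6 10 9 11 7 2) = [12, 1, 0, 6, 4, 5, 10, 2, 3, 11, 9, 7, 8]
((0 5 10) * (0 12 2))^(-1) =(0 2 12 10 5) =[2, 1, 12, 3, 4, 0, 6, 7, 8, 9, 5, 11, 10]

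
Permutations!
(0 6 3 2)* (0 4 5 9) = [6, 1, 4, 2, 5, 9, 3, 7, 8, 0] = (0 6 3 2 4 5 9)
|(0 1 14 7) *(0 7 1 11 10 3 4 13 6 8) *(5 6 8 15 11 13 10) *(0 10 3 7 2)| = |(0 13 8 10 7 2)(1 14)(3 4)(5 6 15 11)| = 12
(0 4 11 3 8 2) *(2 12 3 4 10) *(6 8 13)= (0 10 2)(3 13 6 8 12)(4 11)= [10, 1, 0, 13, 11, 5, 8, 7, 12, 9, 2, 4, 3, 6]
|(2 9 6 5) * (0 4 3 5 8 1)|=|(0 4 3 5 2 9 6 8 1)|=9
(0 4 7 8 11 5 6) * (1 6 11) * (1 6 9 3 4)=(0 1 9 3 4 7 8 6)(5 11)=[1, 9, 2, 4, 7, 11, 0, 8, 6, 3, 10, 5]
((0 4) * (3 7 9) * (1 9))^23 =[4, 7, 2, 9, 0, 5, 6, 3, 8, 1] =(0 4)(1 7 3 9)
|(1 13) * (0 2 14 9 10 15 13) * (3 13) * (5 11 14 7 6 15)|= |(0 2 7 6 15 3 13 1)(5 11 14 9 10)|= 40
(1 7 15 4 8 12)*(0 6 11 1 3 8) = (0 6 11 1 7 15 4)(3 8 12) = [6, 7, 2, 8, 0, 5, 11, 15, 12, 9, 10, 1, 3, 13, 14, 4]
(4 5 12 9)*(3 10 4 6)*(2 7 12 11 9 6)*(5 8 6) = (2 7 12 5 11 9)(3 10 4 8 6) = [0, 1, 7, 10, 8, 11, 3, 12, 6, 2, 4, 9, 5]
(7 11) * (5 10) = (5 10)(7 11) = [0, 1, 2, 3, 4, 10, 6, 11, 8, 9, 5, 7]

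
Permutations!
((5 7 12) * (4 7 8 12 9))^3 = (12) = [0, 1, 2, 3, 4, 5, 6, 7, 8, 9, 10, 11, 12]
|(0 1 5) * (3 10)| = 6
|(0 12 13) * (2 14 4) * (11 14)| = |(0 12 13)(2 11 14 4)| = 12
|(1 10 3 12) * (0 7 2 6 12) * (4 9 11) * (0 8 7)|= 24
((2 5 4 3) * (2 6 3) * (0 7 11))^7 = (0 7 11)(2 5 4)(3 6) = [7, 1, 5, 6, 2, 4, 3, 11, 8, 9, 10, 0]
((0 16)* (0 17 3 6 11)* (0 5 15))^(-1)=(0 15 5 11 6 3 17 16)=[15, 1, 2, 17, 4, 11, 3, 7, 8, 9, 10, 6, 12, 13, 14, 5, 0, 16]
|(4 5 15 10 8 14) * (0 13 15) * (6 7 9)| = 24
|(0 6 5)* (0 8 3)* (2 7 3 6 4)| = |(0 4 2 7 3)(5 8 6)| = 15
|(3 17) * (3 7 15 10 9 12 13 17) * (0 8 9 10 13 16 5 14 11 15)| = 12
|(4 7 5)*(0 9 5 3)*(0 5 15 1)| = 4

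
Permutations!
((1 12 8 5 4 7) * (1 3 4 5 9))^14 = [0, 8, 2, 7, 3, 5, 6, 4, 1, 12, 10, 11, 9] = (1 8)(3 7 4)(9 12)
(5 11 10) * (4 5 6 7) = [0, 1, 2, 3, 5, 11, 7, 4, 8, 9, 6, 10] = (4 5 11 10 6 7)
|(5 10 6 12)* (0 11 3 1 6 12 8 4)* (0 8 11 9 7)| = 12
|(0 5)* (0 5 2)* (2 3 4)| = 4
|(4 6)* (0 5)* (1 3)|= |(0 5)(1 3)(4 6)|= 2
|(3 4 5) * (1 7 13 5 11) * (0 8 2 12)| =28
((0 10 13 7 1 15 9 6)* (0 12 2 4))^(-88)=(15)=[0, 1, 2, 3, 4, 5, 6, 7, 8, 9, 10, 11, 12, 13, 14, 15]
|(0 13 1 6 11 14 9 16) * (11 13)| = |(0 11 14 9 16)(1 6 13)| = 15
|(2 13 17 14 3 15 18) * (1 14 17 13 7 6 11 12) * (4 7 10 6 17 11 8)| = |(1 14 3 15 18 2 10 6 8 4 7 17 11 12)| = 14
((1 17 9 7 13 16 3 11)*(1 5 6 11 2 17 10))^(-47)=(1 10)(2 9 13 3 17 7 16)(5 6 11)=[0, 10, 9, 17, 4, 6, 11, 16, 8, 13, 1, 5, 12, 3, 14, 15, 2, 7]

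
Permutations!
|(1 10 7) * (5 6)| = 6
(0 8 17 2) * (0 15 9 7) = (0 8 17 2 15 9 7) = [8, 1, 15, 3, 4, 5, 6, 0, 17, 7, 10, 11, 12, 13, 14, 9, 16, 2]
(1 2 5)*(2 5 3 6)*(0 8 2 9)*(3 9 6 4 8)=[3, 5, 9, 4, 8, 1, 6, 7, 2, 0]=(0 3 4 8 2 9)(1 5)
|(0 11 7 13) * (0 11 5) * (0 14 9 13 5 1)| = |(0 1)(5 14 9 13 11 7)| = 6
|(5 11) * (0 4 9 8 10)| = |(0 4 9 8 10)(5 11)| = 10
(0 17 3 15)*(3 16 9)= [17, 1, 2, 15, 4, 5, 6, 7, 8, 3, 10, 11, 12, 13, 14, 0, 9, 16]= (0 17 16 9 3 15)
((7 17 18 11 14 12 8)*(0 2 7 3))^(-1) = (0 3 8 12 14 11 18 17 7 2) = [3, 1, 0, 8, 4, 5, 6, 2, 12, 9, 10, 18, 14, 13, 11, 15, 16, 7, 17]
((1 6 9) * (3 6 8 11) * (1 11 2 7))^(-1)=[0, 7, 8, 11, 4, 5, 3, 2, 1, 6, 10, 9]=(1 7 2 8)(3 11 9 6)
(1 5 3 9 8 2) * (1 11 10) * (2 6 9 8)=(1 5 3 8 6 9 2 11 10)=[0, 5, 11, 8, 4, 3, 9, 7, 6, 2, 1, 10]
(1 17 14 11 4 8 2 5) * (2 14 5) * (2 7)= [0, 17, 7, 3, 8, 1, 6, 2, 14, 9, 10, 4, 12, 13, 11, 15, 16, 5]= (1 17 5)(2 7)(4 8 14 11)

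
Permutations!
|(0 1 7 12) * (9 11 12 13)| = |(0 1 7 13 9 11 12)| = 7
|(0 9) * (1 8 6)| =6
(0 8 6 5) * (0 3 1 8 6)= (0 6 5 3 1 8)= [6, 8, 2, 1, 4, 3, 5, 7, 0]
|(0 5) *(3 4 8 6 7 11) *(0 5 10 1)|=6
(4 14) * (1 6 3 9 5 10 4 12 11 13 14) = (1 6 3 9 5 10 4)(11 13 14 12) = [0, 6, 2, 9, 1, 10, 3, 7, 8, 5, 4, 13, 11, 14, 12]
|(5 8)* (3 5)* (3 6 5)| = 3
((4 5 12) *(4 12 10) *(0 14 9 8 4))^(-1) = [10, 1, 2, 3, 8, 4, 6, 7, 9, 14, 5, 11, 12, 13, 0] = (0 10 5 4 8 9 14)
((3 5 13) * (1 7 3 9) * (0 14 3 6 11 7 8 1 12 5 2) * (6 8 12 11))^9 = (0 14 3 2)(1 12 5 13 9 11 7 8) = [14, 12, 0, 2, 4, 13, 6, 8, 1, 11, 10, 7, 5, 9, 3]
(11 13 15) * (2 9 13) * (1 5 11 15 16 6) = (1 5 11 2 9 13 16 6) = [0, 5, 9, 3, 4, 11, 1, 7, 8, 13, 10, 2, 12, 16, 14, 15, 6]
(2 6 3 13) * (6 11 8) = [0, 1, 11, 13, 4, 5, 3, 7, 6, 9, 10, 8, 12, 2] = (2 11 8 6 3 13)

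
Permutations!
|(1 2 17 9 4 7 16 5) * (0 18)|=|(0 18)(1 2 17 9 4 7 16 5)|=8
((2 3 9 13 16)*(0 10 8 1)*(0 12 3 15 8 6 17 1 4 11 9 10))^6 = (17)(2 13 11 8)(4 15 16 9) = [0, 1, 13, 3, 15, 5, 6, 7, 2, 4, 10, 8, 12, 11, 14, 16, 9, 17]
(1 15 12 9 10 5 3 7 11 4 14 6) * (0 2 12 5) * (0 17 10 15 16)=[2, 16, 12, 7, 14, 3, 1, 11, 8, 15, 17, 4, 9, 13, 6, 5, 0, 10]=(0 2 12 9 15 5 3 7 11 4 14 6 1 16)(10 17)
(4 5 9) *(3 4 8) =(3 4 5 9 8) =[0, 1, 2, 4, 5, 9, 6, 7, 3, 8]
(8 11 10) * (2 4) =(2 4)(8 11 10) =[0, 1, 4, 3, 2, 5, 6, 7, 11, 9, 8, 10]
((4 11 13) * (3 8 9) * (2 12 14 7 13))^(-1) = [0, 1, 11, 9, 13, 5, 6, 14, 3, 8, 10, 4, 2, 7, 12] = (2 11 4 13 7 14 12)(3 9 8)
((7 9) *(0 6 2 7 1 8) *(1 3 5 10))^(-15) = (0 3)(1 7)(2 10)(5 6)(8 9) = [3, 7, 10, 0, 4, 6, 5, 1, 9, 8, 2]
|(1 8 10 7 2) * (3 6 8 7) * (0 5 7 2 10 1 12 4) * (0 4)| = |(0 5 7 10 3 6 8 1 2 12)| = 10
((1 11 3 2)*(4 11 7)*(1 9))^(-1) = (1 9 2 3 11 4 7) = [0, 9, 3, 11, 7, 5, 6, 1, 8, 2, 10, 4]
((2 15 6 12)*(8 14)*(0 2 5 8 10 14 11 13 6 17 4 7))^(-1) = (0 7 4 17 15 2)(5 12 6 13 11 8)(10 14) = [7, 1, 0, 3, 17, 12, 13, 4, 5, 9, 14, 8, 6, 11, 10, 2, 16, 15]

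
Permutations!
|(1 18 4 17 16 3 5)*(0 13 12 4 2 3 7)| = |(0 13 12 4 17 16 7)(1 18 2 3 5)| = 35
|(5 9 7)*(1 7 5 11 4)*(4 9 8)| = |(1 7 11 9 5 8 4)| = 7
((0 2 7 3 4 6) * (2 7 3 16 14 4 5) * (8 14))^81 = (0 14 7 4 16 6 8) = [14, 1, 2, 3, 16, 5, 8, 4, 0, 9, 10, 11, 12, 13, 7, 15, 6]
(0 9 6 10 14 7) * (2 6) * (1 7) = [9, 7, 6, 3, 4, 5, 10, 0, 8, 2, 14, 11, 12, 13, 1] = (0 9 2 6 10 14 1 7)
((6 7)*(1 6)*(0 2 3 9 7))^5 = (0 1 9 2 6 7 3) = [1, 9, 6, 0, 4, 5, 7, 3, 8, 2]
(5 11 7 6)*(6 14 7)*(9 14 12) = (5 11 6)(7 12 9 14) = [0, 1, 2, 3, 4, 11, 5, 12, 8, 14, 10, 6, 9, 13, 7]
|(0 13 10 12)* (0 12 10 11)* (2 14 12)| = |(0 13 11)(2 14 12)| = 3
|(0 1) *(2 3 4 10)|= 4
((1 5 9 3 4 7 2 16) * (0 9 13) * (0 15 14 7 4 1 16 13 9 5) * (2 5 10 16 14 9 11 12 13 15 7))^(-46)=[1, 3, 14, 9, 4, 7, 6, 13, 8, 15, 0, 5, 11, 12, 16, 2, 10]=(0 1 3 9 15 2 14 16 10)(5 7 13 12 11)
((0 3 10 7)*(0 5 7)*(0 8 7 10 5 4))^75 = (0 7 10 3 4 8 5) = [7, 1, 2, 4, 8, 0, 6, 10, 5, 9, 3]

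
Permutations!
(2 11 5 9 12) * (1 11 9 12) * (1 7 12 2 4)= (1 11 5 2 9 7 12 4)= [0, 11, 9, 3, 1, 2, 6, 12, 8, 7, 10, 5, 4]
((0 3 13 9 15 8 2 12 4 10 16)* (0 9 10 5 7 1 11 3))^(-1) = [0, 7, 8, 11, 12, 4, 6, 5, 15, 16, 13, 1, 2, 3, 14, 9, 10] = (1 7 5 4 12 2 8 15 9 16 10 13 3 11)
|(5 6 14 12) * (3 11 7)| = 12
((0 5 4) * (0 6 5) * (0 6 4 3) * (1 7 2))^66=[5, 1, 2, 6, 4, 0, 3, 7]=(7)(0 5)(3 6)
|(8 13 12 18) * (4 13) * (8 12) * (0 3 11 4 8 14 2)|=|(0 3 11 4 13 14 2)(12 18)|=14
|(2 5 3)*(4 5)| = |(2 4 5 3)| = 4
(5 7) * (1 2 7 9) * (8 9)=(1 2 7 5 8 9)=[0, 2, 7, 3, 4, 8, 6, 5, 9, 1]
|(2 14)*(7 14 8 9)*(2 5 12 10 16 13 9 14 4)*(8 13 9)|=|(2 13 8 14 5 12 10 16 9 7 4)|=11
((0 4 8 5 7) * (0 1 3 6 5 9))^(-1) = (0 9 8 4)(1 7 5 6 3) = [9, 7, 2, 1, 0, 6, 3, 5, 4, 8]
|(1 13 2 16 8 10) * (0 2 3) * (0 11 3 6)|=|(0 2 16 8 10 1 13 6)(3 11)|=8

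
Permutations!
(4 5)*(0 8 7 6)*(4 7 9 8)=(0 4 5 7 6)(8 9)=[4, 1, 2, 3, 5, 7, 0, 6, 9, 8]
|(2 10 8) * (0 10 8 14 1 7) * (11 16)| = |(0 10 14 1 7)(2 8)(11 16)| = 10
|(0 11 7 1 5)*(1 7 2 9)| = 6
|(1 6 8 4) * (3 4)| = |(1 6 8 3 4)| = 5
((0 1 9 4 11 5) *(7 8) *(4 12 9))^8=(12)(0 11 1 5 4)=[11, 5, 2, 3, 0, 4, 6, 7, 8, 9, 10, 1, 12]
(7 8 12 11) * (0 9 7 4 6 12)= [9, 1, 2, 3, 6, 5, 12, 8, 0, 7, 10, 4, 11]= (0 9 7 8)(4 6 12 11)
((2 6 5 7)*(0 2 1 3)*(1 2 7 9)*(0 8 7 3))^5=[6, 2, 0, 5, 4, 8, 3, 1, 9, 7]=(0 6 3 5 8 9 7 1 2)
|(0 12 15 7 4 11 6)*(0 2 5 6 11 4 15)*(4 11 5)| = |(0 12)(2 4 11 5 6)(7 15)| = 10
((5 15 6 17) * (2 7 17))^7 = (2 7 17 5 15 6) = [0, 1, 7, 3, 4, 15, 2, 17, 8, 9, 10, 11, 12, 13, 14, 6, 16, 5]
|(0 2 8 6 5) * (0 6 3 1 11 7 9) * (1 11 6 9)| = |(0 2 8 3 11 7 1 6 5 9)| = 10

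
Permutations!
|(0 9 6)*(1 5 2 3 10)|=15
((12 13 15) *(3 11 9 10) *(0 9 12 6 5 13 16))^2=(0 10 11 16 9 3 12)(5 15)(6 13)=[10, 1, 2, 12, 4, 15, 13, 7, 8, 3, 11, 16, 0, 6, 14, 5, 9]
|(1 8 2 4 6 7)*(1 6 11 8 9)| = |(1 9)(2 4 11 8)(6 7)| = 4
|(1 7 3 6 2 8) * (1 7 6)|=6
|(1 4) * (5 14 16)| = 6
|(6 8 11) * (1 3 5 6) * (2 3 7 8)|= 4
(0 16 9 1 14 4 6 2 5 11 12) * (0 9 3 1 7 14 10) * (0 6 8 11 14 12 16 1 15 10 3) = (0 1 3 15 10 6 2 5 14 4 8 11 16)(7 12 9) = [1, 3, 5, 15, 8, 14, 2, 12, 11, 7, 6, 16, 9, 13, 4, 10, 0]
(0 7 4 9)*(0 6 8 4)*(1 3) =[7, 3, 2, 1, 9, 5, 8, 0, 4, 6] =(0 7)(1 3)(4 9 6 8)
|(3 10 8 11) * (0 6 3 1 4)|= |(0 6 3 10 8 11 1 4)|= 8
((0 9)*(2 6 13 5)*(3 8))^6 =(2 13)(5 6) =[0, 1, 13, 3, 4, 6, 5, 7, 8, 9, 10, 11, 12, 2]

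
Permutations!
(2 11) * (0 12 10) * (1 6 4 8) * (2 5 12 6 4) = (0 6 2 11 5 12 10)(1 4 8) = [6, 4, 11, 3, 8, 12, 2, 7, 1, 9, 0, 5, 10]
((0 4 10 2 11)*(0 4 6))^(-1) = (0 6)(2 10 4 11) = [6, 1, 10, 3, 11, 5, 0, 7, 8, 9, 4, 2]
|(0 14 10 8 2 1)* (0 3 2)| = 12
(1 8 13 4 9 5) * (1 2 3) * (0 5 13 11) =[5, 8, 3, 1, 9, 2, 6, 7, 11, 13, 10, 0, 12, 4] =(0 5 2 3 1 8 11)(4 9 13)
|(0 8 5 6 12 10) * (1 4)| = 6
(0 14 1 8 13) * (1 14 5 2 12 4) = (14)(0 5 2 12 4 1 8 13) = [5, 8, 12, 3, 1, 2, 6, 7, 13, 9, 10, 11, 4, 0, 14]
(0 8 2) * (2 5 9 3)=[8, 1, 0, 2, 4, 9, 6, 7, 5, 3]=(0 8 5 9 3 2)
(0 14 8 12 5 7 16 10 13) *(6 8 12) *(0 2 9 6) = (0 14 12 5 7 16 10 13 2 9 6 8) = [14, 1, 9, 3, 4, 7, 8, 16, 0, 6, 13, 11, 5, 2, 12, 15, 10]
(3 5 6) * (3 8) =(3 5 6 8) =[0, 1, 2, 5, 4, 6, 8, 7, 3]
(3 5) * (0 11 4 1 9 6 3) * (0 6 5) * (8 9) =(0 11 4 1 8 9 5 6 3) =[11, 8, 2, 0, 1, 6, 3, 7, 9, 5, 10, 4]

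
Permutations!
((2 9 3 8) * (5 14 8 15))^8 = (2 9 3 15 5 14 8) = [0, 1, 9, 15, 4, 14, 6, 7, 2, 3, 10, 11, 12, 13, 8, 5]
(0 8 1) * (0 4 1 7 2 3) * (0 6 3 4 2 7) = [8, 2, 4, 6, 1, 5, 3, 7, 0] = (0 8)(1 2 4)(3 6)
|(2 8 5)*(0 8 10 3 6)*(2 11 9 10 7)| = 8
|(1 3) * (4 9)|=2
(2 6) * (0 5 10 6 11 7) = (0 5 10 6 2 11 7) = [5, 1, 11, 3, 4, 10, 2, 0, 8, 9, 6, 7]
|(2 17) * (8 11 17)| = |(2 8 11 17)| = 4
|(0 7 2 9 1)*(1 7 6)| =3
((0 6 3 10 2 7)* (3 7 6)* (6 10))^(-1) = (0 7 6 3)(2 10) = [7, 1, 10, 0, 4, 5, 3, 6, 8, 9, 2]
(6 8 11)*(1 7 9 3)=[0, 7, 2, 1, 4, 5, 8, 9, 11, 3, 10, 6]=(1 7 9 3)(6 8 11)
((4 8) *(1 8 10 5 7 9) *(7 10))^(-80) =[0, 1, 2, 3, 4, 5, 6, 7, 8, 9, 10] =(10)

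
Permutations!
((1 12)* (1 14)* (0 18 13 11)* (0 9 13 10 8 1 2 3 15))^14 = (0 1 3 10 14)(2 18 12 15 8)(9 11 13) = [1, 3, 18, 10, 4, 5, 6, 7, 2, 11, 14, 13, 15, 9, 0, 8, 16, 17, 12]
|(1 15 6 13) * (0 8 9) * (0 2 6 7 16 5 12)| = 12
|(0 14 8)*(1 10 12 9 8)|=7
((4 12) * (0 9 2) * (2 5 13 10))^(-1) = (0 2 10 13 5 9)(4 12) = [2, 1, 10, 3, 12, 9, 6, 7, 8, 0, 13, 11, 4, 5]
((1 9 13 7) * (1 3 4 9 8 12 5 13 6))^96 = (1 3 12 9 13)(4 5 6 7 8) = [0, 3, 2, 12, 5, 6, 7, 8, 4, 13, 10, 11, 9, 1]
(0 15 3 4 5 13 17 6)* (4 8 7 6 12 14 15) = (0 4 5 13 17 12 14 15 3 8 7 6) = [4, 1, 2, 8, 5, 13, 0, 6, 7, 9, 10, 11, 14, 17, 15, 3, 16, 12]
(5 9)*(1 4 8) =(1 4 8)(5 9) =[0, 4, 2, 3, 8, 9, 6, 7, 1, 5]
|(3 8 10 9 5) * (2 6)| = |(2 6)(3 8 10 9 5)| = 10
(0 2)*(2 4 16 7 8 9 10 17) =(0 4 16 7 8 9 10 17 2) =[4, 1, 0, 3, 16, 5, 6, 8, 9, 10, 17, 11, 12, 13, 14, 15, 7, 2]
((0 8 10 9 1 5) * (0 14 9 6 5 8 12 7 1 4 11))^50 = [7, 10, 2, 3, 0, 9, 14, 8, 6, 11, 5, 12, 1, 13, 4] = (0 7 8 6 14 4)(1 10 5 9 11 12)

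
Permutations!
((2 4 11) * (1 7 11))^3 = (1 2 7 4 11) = [0, 2, 7, 3, 11, 5, 6, 4, 8, 9, 10, 1]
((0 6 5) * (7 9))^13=(0 6 5)(7 9)=[6, 1, 2, 3, 4, 0, 5, 9, 8, 7]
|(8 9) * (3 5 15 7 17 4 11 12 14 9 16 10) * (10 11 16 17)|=|(3 5 15 7 10)(4 16 11 12 14 9 8 17)|=40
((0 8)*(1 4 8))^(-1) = (0 8 4 1) = [8, 0, 2, 3, 1, 5, 6, 7, 4]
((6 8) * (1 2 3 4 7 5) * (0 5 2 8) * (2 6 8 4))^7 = (8)(0 5 1 4 7 6)(2 3) = [5, 4, 3, 2, 7, 1, 0, 6, 8]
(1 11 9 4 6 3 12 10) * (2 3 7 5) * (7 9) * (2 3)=(1 11 7 5 3 12 10)(4 6 9)=[0, 11, 2, 12, 6, 3, 9, 5, 8, 4, 1, 7, 10]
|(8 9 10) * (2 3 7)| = |(2 3 7)(8 9 10)| = 3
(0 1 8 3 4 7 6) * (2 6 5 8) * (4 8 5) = [1, 2, 6, 8, 7, 5, 0, 4, 3] = (0 1 2 6)(3 8)(4 7)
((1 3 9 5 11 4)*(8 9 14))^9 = (1 3 14 8 9 5 11 4) = [0, 3, 2, 14, 1, 11, 6, 7, 9, 5, 10, 4, 12, 13, 8]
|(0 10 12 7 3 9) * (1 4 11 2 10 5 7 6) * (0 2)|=|(0 5 7 3 9 2 10 12 6 1 4 11)|=12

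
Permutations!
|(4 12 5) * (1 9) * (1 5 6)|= 6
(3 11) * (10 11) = [0, 1, 2, 10, 4, 5, 6, 7, 8, 9, 11, 3] = (3 10 11)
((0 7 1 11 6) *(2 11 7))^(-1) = (0 6 11 2)(1 7) = [6, 7, 0, 3, 4, 5, 11, 1, 8, 9, 10, 2]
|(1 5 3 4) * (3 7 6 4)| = |(1 5 7 6 4)| = 5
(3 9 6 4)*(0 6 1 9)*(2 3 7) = (0 6 4 7 2 3)(1 9) = [6, 9, 3, 0, 7, 5, 4, 2, 8, 1]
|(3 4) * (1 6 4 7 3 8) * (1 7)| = |(1 6 4 8 7 3)| = 6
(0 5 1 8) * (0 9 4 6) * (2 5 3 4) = (0 3 4 6)(1 8 9 2 5) = [3, 8, 5, 4, 6, 1, 0, 7, 9, 2]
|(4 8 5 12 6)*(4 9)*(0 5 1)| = 8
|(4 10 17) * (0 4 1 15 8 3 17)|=15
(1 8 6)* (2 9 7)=(1 8 6)(2 9 7)=[0, 8, 9, 3, 4, 5, 1, 2, 6, 7]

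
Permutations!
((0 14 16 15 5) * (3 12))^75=(16)(3 12)=[0, 1, 2, 12, 4, 5, 6, 7, 8, 9, 10, 11, 3, 13, 14, 15, 16]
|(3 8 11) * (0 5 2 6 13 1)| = |(0 5 2 6 13 1)(3 8 11)| = 6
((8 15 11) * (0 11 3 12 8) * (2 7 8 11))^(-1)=[11, 1, 0, 15, 4, 5, 6, 2, 7, 9, 10, 12, 3, 13, 14, 8]=(0 11 12 3 15 8 7 2)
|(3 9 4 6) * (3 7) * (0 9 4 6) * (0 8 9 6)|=|(0 6 7 3 4 8 9)|=7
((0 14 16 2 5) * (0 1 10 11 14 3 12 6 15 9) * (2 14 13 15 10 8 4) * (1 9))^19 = (0 11 4 3 13 2 12 15 5 6 1 9 10 8)(14 16) = [11, 9, 12, 13, 3, 6, 1, 7, 0, 10, 8, 4, 15, 2, 16, 5, 14]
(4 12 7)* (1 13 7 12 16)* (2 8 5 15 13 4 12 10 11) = [0, 4, 8, 3, 16, 15, 6, 12, 5, 9, 11, 2, 10, 7, 14, 13, 1] = (1 4 16)(2 8 5 15 13 7 12 10 11)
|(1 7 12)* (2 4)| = 6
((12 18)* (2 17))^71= (2 17)(12 18)= [0, 1, 17, 3, 4, 5, 6, 7, 8, 9, 10, 11, 18, 13, 14, 15, 16, 2, 12]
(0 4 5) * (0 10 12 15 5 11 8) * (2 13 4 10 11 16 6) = [10, 1, 13, 3, 16, 11, 2, 7, 0, 9, 12, 8, 15, 4, 14, 5, 6] = (0 10 12 15 5 11 8)(2 13 4 16 6)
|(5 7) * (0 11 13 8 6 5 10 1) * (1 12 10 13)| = 30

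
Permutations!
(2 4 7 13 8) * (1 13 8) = (1 13)(2 4 7 8) = [0, 13, 4, 3, 7, 5, 6, 8, 2, 9, 10, 11, 12, 1]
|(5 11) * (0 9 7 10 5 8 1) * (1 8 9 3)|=|(0 3 1)(5 11 9 7 10)|=15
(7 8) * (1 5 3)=[0, 5, 2, 1, 4, 3, 6, 8, 7]=(1 5 3)(7 8)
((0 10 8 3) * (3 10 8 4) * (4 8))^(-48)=(10)=[0, 1, 2, 3, 4, 5, 6, 7, 8, 9, 10]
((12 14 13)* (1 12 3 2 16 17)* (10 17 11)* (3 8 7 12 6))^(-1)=(1 17 10 11 16 2 3 6)(7 8 13 14 12)=[0, 17, 3, 6, 4, 5, 1, 8, 13, 9, 11, 16, 7, 14, 12, 15, 2, 10]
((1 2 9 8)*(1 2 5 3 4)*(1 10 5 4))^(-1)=(1 3 5 10 4)(2 8 9)=[0, 3, 8, 5, 1, 10, 6, 7, 9, 2, 4]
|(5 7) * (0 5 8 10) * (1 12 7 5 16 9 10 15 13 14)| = |(0 16 9 10)(1 12 7 8 15 13 14)| = 28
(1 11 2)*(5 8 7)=[0, 11, 1, 3, 4, 8, 6, 5, 7, 9, 10, 2]=(1 11 2)(5 8 7)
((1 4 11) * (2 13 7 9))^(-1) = [0, 11, 9, 3, 1, 5, 6, 13, 8, 7, 10, 4, 12, 2] = (1 11 4)(2 9 7 13)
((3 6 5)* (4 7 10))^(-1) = (3 5 6)(4 10 7) = [0, 1, 2, 5, 10, 6, 3, 4, 8, 9, 7]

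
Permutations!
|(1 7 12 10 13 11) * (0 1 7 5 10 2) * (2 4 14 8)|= |(0 1 5 10 13 11 7 12 4 14 8 2)|= 12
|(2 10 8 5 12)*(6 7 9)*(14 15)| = 30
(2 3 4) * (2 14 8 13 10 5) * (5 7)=[0, 1, 3, 4, 14, 2, 6, 5, 13, 9, 7, 11, 12, 10, 8]=(2 3 4 14 8 13 10 7 5)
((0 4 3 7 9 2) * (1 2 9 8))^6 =(9)(0 2 1 8 7 3 4) =[2, 8, 1, 4, 0, 5, 6, 3, 7, 9]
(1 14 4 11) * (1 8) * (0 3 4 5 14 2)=(0 3 4 11 8 1 2)(5 14)=[3, 2, 0, 4, 11, 14, 6, 7, 1, 9, 10, 8, 12, 13, 5]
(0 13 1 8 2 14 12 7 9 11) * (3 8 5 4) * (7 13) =(0 7 9 11)(1 5 4 3 8 2 14 12 13) =[7, 5, 14, 8, 3, 4, 6, 9, 2, 11, 10, 0, 13, 1, 12]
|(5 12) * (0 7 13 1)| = 4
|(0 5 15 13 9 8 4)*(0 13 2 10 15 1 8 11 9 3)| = |(0 5 1 8 4 13 3)(2 10 15)(9 11)| = 42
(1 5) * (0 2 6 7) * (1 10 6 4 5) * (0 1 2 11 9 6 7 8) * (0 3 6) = (0 11 9)(1 2 4 5 10 7)(3 6 8) = [11, 2, 4, 6, 5, 10, 8, 1, 3, 0, 7, 9]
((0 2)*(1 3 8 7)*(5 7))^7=(0 2)(1 8 7 3 5)=[2, 8, 0, 5, 4, 1, 6, 3, 7]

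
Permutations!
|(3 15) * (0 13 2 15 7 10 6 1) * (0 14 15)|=21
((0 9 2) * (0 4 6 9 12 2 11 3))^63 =(0 3 11 9 6 4 2 12) =[3, 1, 12, 11, 2, 5, 4, 7, 8, 6, 10, 9, 0]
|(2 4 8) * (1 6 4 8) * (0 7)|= |(0 7)(1 6 4)(2 8)|= 6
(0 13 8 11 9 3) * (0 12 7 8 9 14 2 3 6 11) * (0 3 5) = (0 13 9 6 11 14 2 5)(3 12 7 8) = [13, 1, 5, 12, 4, 0, 11, 8, 3, 6, 10, 14, 7, 9, 2]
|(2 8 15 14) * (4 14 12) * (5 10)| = |(2 8 15 12 4 14)(5 10)| = 6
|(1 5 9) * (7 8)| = 6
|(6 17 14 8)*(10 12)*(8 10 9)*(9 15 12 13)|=14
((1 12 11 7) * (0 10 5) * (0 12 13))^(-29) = (0 12 1 10 11 13 5 7) = [12, 10, 2, 3, 4, 7, 6, 0, 8, 9, 11, 13, 1, 5]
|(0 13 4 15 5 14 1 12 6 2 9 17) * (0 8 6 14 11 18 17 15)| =9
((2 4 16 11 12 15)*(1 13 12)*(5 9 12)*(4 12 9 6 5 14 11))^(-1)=(1 11 14 13)(2 15 12)(4 16)(5 6)=[0, 11, 15, 3, 16, 6, 5, 7, 8, 9, 10, 14, 2, 1, 13, 12, 4]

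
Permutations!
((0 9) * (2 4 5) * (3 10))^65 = [9, 1, 5, 10, 2, 4, 6, 7, 8, 0, 3] = (0 9)(2 5 4)(3 10)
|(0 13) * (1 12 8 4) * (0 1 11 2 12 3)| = 20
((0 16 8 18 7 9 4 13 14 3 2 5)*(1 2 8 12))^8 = (18)(0 12 2)(1 5 16) = [12, 5, 0, 3, 4, 16, 6, 7, 8, 9, 10, 11, 2, 13, 14, 15, 1, 17, 18]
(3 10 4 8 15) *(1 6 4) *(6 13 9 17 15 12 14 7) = (1 13 9 17 15 3 10)(4 8 12 14 7 6) = [0, 13, 2, 10, 8, 5, 4, 6, 12, 17, 1, 11, 14, 9, 7, 3, 16, 15]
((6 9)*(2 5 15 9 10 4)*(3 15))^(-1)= (2 4 10 6 9 15 3 5)= [0, 1, 4, 5, 10, 2, 9, 7, 8, 15, 6, 11, 12, 13, 14, 3]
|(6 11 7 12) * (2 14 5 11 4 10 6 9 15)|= |(2 14 5 11 7 12 9 15)(4 10 6)|= 24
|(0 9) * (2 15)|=|(0 9)(2 15)|=2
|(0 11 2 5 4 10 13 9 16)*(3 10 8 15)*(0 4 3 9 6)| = |(0 11 2 5 3 10 13 6)(4 8 15 9 16)| = 40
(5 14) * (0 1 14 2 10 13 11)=(0 1 14 5 2 10 13 11)=[1, 14, 10, 3, 4, 2, 6, 7, 8, 9, 13, 0, 12, 11, 5]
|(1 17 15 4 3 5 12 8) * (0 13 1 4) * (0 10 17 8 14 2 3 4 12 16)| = |(0 13 1 8 12 14 2 3 5 16)(10 17 15)| = 30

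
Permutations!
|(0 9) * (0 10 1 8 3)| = |(0 9 10 1 8 3)| = 6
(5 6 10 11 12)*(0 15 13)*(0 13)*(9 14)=[15, 1, 2, 3, 4, 6, 10, 7, 8, 14, 11, 12, 5, 13, 9, 0]=(0 15)(5 6 10 11 12)(9 14)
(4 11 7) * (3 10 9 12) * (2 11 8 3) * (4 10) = (2 11 7 10 9 12)(3 4 8) = [0, 1, 11, 4, 8, 5, 6, 10, 3, 12, 9, 7, 2]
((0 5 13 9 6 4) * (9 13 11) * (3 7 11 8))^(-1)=[4, 1, 2, 8, 6, 0, 9, 3, 5, 11, 10, 7, 12, 13]=(13)(0 4 6 9 11 7 3 8 5)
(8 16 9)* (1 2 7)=(1 2 7)(8 16 9)=[0, 2, 7, 3, 4, 5, 6, 1, 16, 8, 10, 11, 12, 13, 14, 15, 9]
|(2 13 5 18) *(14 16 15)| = 12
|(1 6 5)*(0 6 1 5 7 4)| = 4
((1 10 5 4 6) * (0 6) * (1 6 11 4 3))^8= [4, 1, 2, 3, 11, 5, 6, 7, 8, 9, 10, 0]= (0 4 11)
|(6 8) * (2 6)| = 3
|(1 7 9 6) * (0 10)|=|(0 10)(1 7 9 6)|=4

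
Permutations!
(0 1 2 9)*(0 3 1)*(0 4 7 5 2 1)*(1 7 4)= (0 1 7 5 2 9 3)= [1, 7, 9, 0, 4, 2, 6, 5, 8, 3]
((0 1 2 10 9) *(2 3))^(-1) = [9, 0, 3, 1, 4, 5, 6, 7, 8, 10, 2] = (0 9 10 2 3 1)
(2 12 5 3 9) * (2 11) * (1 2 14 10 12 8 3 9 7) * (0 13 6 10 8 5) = (0 13 6 10 12)(1 2 5 9 11 14 8 3 7) = [13, 2, 5, 7, 4, 9, 10, 1, 3, 11, 12, 14, 0, 6, 8]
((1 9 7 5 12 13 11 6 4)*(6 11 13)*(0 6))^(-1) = (13)(0 12 5 7 9 1 4 6) = [12, 4, 2, 3, 6, 7, 0, 9, 8, 1, 10, 11, 5, 13]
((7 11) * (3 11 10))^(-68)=(11)=[0, 1, 2, 3, 4, 5, 6, 7, 8, 9, 10, 11]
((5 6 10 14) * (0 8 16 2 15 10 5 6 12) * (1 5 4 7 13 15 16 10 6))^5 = [5, 10, 16, 3, 4, 14, 6, 7, 12, 9, 0, 11, 1, 13, 8, 15, 2] = (0 5 14 8 12 1 10)(2 16)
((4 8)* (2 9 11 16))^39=(2 16 11 9)(4 8)=[0, 1, 16, 3, 8, 5, 6, 7, 4, 2, 10, 9, 12, 13, 14, 15, 11]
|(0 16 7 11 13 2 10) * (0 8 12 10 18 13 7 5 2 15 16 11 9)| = 12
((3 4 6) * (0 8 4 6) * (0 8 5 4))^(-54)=(0 4)(5 8)=[4, 1, 2, 3, 0, 8, 6, 7, 5]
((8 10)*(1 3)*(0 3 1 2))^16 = [3, 1, 0, 2, 4, 5, 6, 7, 8, 9, 10] = (10)(0 3 2)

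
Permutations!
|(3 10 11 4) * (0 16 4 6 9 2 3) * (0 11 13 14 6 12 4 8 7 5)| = |(0 16 8 7 5)(2 3 10 13 14 6 9)(4 11 12)| = 105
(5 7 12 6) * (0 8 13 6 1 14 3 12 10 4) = (0 8 13 6 5 7 10 4)(1 14 3 12) = [8, 14, 2, 12, 0, 7, 5, 10, 13, 9, 4, 11, 1, 6, 3]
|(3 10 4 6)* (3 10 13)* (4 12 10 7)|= |(3 13)(4 6 7)(10 12)|= 6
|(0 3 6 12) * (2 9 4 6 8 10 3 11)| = |(0 11 2 9 4 6 12)(3 8 10)| = 21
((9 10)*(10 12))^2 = (9 10 12) = [0, 1, 2, 3, 4, 5, 6, 7, 8, 10, 12, 11, 9]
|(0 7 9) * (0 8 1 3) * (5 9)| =|(0 7 5 9 8 1 3)| =7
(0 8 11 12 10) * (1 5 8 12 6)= [12, 5, 2, 3, 4, 8, 1, 7, 11, 9, 0, 6, 10]= (0 12 10)(1 5 8 11 6)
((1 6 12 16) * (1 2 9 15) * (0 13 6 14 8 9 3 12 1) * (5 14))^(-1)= (0 15 9 8 14 5 1 6 13)(2 16 12 3)= [15, 6, 16, 2, 4, 1, 13, 7, 14, 8, 10, 11, 3, 0, 5, 9, 12]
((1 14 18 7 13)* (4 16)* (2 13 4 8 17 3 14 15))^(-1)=(1 13 2 15)(3 17 8 16 4 7 18 14)=[0, 13, 15, 17, 7, 5, 6, 18, 16, 9, 10, 11, 12, 2, 3, 1, 4, 8, 14]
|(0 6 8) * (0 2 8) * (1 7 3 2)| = |(0 6)(1 7 3 2 8)| = 10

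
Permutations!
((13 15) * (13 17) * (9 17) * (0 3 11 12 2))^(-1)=(0 2 12 11 3)(9 15 13 17)=[2, 1, 12, 0, 4, 5, 6, 7, 8, 15, 10, 3, 11, 17, 14, 13, 16, 9]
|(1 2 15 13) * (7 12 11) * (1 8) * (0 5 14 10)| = |(0 5 14 10)(1 2 15 13 8)(7 12 11)| = 60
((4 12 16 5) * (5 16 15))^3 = [0, 1, 2, 3, 5, 15, 6, 7, 8, 9, 10, 11, 4, 13, 14, 12, 16] = (16)(4 5 15 12)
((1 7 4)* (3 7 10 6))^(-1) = [0, 4, 2, 6, 7, 5, 10, 3, 8, 9, 1] = (1 4 7 3 6 10)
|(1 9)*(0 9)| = |(0 9 1)| = 3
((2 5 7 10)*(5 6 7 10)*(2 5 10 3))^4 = [0, 1, 5, 10, 4, 7, 3, 2, 8, 9, 6] = (2 5 7)(3 10 6)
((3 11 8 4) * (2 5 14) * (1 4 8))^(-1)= (1 11 3 4)(2 14 5)= [0, 11, 14, 4, 1, 2, 6, 7, 8, 9, 10, 3, 12, 13, 5]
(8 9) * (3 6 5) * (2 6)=[0, 1, 6, 2, 4, 3, 5, 7, 9, 8]=(2 6 5 3)(8 9)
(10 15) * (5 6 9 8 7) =[0, 1, 2, 3, 4, 6, 9, 5, 7, 8, 15, 11, 12, 13, 14, 10] =(5 6 9 8 7)(10 15)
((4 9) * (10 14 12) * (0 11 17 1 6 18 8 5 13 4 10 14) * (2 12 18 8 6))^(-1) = [10, 17, 1, 3, 13, 8, 18, 7, 6, 4, 9, 0, 2, 5, 12, 15, 16, 11, 14] = (0 10 9 4 13 5 8 6 18 14 12 2 1 17 11)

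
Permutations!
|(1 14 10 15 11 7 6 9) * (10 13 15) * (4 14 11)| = |(1 11 7 6 9)(4 14 13 15)| = 20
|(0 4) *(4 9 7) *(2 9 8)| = 6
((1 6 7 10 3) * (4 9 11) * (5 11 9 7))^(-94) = [0, 5, 2, 6, 10, 4, 11, 3, 8, 9, 1, 7] = (1 5 4 10)(3 6 11 7)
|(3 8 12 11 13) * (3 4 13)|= |(3 8 12 11)(4 13)|= 4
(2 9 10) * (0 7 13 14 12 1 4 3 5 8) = [7, 4, 9, 5, 3, 8, 6, 13, 0, 10, 2, 11, 1, 14, 12] = (0 7 13 14 12 1 4 3 5 8)(2 9 10)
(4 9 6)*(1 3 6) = [0, 3, 2, 6, 9, 5, 4, 7, 8, 1] = (1 3 6 4 9)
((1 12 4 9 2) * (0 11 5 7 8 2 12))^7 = (4 9 12) = [0, 1, 2, 3, 9, 5, 6, 7, 8, 12, 10, 11, 4]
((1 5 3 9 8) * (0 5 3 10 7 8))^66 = (0 10 8 3)(1 9 5 7) = [10, 9, 2, 0, 4, 7, 6, 1, 3, 5, 8]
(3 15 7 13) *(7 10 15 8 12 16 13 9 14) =[0, 1, 2, 8, 4, 5, 6, 9, 12, 14, 15, 11, 16, 3, 7, 10, 13] =(3 8 12 16 13)(7 9 14)(10 15)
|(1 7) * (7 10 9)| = 4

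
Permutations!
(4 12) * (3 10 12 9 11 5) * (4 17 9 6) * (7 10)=(3 7 10 12 17 9 11 5)(4 6)=[0, 1, 2, 7, 6, 3, 4, 10, 8, 11, 12, 5, 17, 13, 14, 15, 16, 9]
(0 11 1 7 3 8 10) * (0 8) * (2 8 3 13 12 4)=(0 11 1 7 13 12 4 2 8 10 3)=[11, 7, 8, 0, 2, 5, 6, 13, 10, 9, 3, 1, 4, 12]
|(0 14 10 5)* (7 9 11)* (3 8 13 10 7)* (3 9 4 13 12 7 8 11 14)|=12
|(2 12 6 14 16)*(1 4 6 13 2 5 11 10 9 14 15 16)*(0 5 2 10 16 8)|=15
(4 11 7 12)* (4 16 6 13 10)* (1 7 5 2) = (1 7 12 16 6 13 10 4 11 5 2) = [0, 7, 1, 3, 11, 2, 13, 12, 8, 9, 4, 5, 16, 10, 14, 15, 6]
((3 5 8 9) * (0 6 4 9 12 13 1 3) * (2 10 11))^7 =(0 9 4 6)(1 3 5 8 12 13)(2 10 11) =[9, 3, 10, 5, 6, 8, 0, 7, 12, 4, 11, 2, 13, 1]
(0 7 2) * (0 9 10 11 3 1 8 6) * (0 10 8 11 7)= (1 11 3)(2 9 8 6 10 7)= [0, 11, 9, 1, 4, 5, 10, 2, 6, 8, 7, 3]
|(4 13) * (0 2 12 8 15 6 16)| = 14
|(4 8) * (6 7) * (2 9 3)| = |(2 9 3)(4 8)(6 7)| = 6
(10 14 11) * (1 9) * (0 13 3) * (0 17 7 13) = [0, 9, 2, 17, 4, 5, 6, 13, 8, 1, 14, 10, 12, 3, 11, 15, 16, 7] = (1 9)(3 17 7 13)(10 14 11)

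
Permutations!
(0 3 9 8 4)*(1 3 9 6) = (0 9 8 4)(1 3 6) = [9, 3, 2, 6, 0, 5, 1, 7, 4, 8]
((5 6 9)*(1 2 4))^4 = (1 2 4)(5 6 9) = [0, 2, 4, 3, 1, 6, 9, 7, 8, 5]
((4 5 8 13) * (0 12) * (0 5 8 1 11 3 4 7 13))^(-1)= [8, 5, 2, 11, 3, 12, 6, 13, 4, 9, 10, 1, 0, 7]= (0 8 4 3 11 1 5 12)(7 13)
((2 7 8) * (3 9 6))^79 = (2 7 8)(3 9 6) = [0, 1, 7, 9, 4, 5, 3, 8, 2, 6]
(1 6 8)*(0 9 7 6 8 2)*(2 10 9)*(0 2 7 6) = [7, 8, 2, 3, 4, 5, 10, 0, 1, 6, 9] = (0 7)(1 8)(6 10 9)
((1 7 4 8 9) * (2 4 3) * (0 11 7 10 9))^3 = (0 3 8 7 4 11 2) = [3, 1, 0, 8, 11, 5, 6, 4, 7, 9, 10, 2]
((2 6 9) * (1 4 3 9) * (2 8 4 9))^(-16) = (1 2 4 9 6 3 8) = [0, 2, 4, 8, 9, 5, 3, 7, 1, 6]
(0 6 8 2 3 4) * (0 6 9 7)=[9, 1, 3, 4, 6, 5, 8, 0, 2, 7]=(0 9 7)(2 3 4 6 8)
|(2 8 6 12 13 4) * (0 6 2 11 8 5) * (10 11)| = |(0 6 12 13 4 10 11 8 2 5)| = 10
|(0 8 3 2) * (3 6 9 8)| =3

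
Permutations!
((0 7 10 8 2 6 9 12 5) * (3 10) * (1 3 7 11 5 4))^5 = [5, 6, 1, 9, 2, 11, 3, 7, 4, 10, 12, 0, 8] = (0 5 11)(1 6 3 9 10 12 8 4 2)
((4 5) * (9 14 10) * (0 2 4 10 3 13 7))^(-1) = (0 7 13 3 14 9 10 5 4 2) = [7, 1, 0, 14, 2, 4, 6, 13, 8, 10, 5, 11, 12, 3, 9]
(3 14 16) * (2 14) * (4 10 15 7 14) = (2 4 10 15 7 14 16 3) = [0, 1, 4, 2, 10, 5, 6, 14, 8, 9, 15, 11, 12, 13, 16, 7, 3]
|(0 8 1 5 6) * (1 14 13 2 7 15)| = 10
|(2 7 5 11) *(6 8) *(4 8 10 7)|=8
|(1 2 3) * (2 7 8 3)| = |(1 7 8 3)| = 4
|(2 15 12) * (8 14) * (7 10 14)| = 12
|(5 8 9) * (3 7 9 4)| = |(3 7 9 5 8 4)| = 6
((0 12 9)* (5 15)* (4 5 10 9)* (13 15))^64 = (15) = [0, 1, 2, 3, 4, 5, 6, 7, 8, 9, 10, 11, 12, 13, 14, 15]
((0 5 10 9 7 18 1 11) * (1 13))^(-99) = [0, 1, 2, 3, 4, 5, 6, 7, 8, 9, 10, 11, 12, 13, 14, 15, 16, 17, 18] = (18)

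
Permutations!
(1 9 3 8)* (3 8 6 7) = (1 9 8)(3 6 7) = [0, 9, 2, 6, 4, 5, 7, 3, 1, 8]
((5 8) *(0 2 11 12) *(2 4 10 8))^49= (0 4 10 8 5 2 11 12)= [4, 1, 11, 3, 10, 2, 6, 7, 5, 9, 8, 12, 0]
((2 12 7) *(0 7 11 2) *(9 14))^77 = (0 7)(2 11 12)(9 14) = [7, 1, 11, 3, 4, 5, 6, 0, 8, 14, 10, 12, 2, 13, 9]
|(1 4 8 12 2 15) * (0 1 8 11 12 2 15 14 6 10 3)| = 12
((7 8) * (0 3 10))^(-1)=(0 10 3)(7 8)=[10, 1, 2, 0, 4, 5, 6, 8, 7, 9, 3]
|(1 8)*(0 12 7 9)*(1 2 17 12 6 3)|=10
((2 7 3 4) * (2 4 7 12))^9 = (2 12)(3 7) = [0, 1, 12, 7, 4, 5, 6, 3, 8, 9, 10, 11, 2]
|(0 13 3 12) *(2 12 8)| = 6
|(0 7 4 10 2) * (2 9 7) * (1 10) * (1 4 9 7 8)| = |(0 2)(1 10 7 9 8)| = 10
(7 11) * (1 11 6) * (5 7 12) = (1 11 12 5 7 6) = [0, 11, 2, 3, 4, 7, 1, 6, 8, 9, 10, 12, 5]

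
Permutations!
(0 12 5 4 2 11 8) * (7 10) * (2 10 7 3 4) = (0 12 5 2 11 8)(3 4 10) = [12, 1, 11, 4, 10, 2, 6, 7, 0, 9, 3, 8, 5]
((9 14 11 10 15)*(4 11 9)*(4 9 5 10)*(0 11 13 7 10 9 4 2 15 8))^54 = (15) = [0, 1, 2, 3, 4, 5, 6, 7, 8, 9, 10, 11, 12, 13, 14, 15]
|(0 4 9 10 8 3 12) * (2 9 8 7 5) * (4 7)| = |(0 7 5 2 9 10 4 8 3 12)| = 10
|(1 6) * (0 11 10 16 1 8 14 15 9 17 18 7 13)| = |(0 11 10 16 1 6 8 14 15 9 17 18 7 13)| = 14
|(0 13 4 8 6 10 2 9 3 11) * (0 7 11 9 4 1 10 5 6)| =|(0 13 1 10 2 4 8)(3 9)(5 6)(7 11)| =14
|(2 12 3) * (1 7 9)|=|(1 7 9)(2 12 3)|=3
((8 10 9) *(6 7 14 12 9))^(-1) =[0, 1, 2, 3, 4, 5, 10, 6, 9, 12, 8, 11, 14, 13, 7] =(6 10 8 9 12 14 7)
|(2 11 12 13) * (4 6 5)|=|(2 11 12 13)(4 6 5)|=12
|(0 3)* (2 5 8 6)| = |(0 3)(2 5 8 6)| = 4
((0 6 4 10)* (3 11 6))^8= (0 11 4)(3 6 10)= [11, 1, 2, 6, 0, 5, 10, 7, 8, 9, 3, 4]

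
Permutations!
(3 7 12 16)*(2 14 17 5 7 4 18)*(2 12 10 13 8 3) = [0, 1, 14, 4, 18, 7, 6, 10, 3, 9, 13, 11, 16, 8, 17, 15, 2, 5, 12] = (2 14 17 5 7 10 13 8 3 4 18 12 16)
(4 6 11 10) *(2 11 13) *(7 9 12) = (2 11 10 4 6 13)(7 9 12) = [0, 1, 11, 3, 6, 5, 13, 9, 8, 12, 4, 10, 7, 2]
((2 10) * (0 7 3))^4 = (10)(0 7 3) = [7, 1, 2, 0, 4, 5, 6, 3, 8, 9, 10]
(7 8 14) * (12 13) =(7 8 14)(12 13) =[0, 1, 2, 3, 4, 5, 6, 8, 14, 9, 10, 11, 13, 12, 7]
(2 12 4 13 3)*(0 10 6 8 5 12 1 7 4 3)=(0 10 6 8 5 12 3 2 1 7 4 13)=[10, 7, 1, 2, 13, 12, 8, 4, 5, 9, 6, 11, 3, 0]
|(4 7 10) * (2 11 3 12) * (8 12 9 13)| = |(2 11 3 9 13 8 12)(4 7 10)| = 21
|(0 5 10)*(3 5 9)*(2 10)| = 6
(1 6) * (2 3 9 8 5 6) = (1 2 3 9 8 5 6) = [0, 2, 3, 9, 4, 6, 1, 7, 5, 8]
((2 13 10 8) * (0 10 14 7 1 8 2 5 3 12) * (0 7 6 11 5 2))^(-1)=(0 10)(1 7 12 3 5 11 6 14 13 2 8)=[10, 7, 8, 5, 4, 11, 14, 12, 1, 9, 0, 6, 3, 2, 13]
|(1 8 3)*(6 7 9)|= |(1 8 3)(6 7 9)|= 3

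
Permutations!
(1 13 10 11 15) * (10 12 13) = (1 10 11 15)(12 13) = [0, 10, 2, 3, 4, 5, 6, 7, 8, 9, 11, 15, 13, 12, 14, 1]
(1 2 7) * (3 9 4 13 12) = [0, 2, 7, 9, 13, 5, 6, 1, 8, 4, 10, 11, 3, 12] = (1 2 7)(3 9 4 13 12)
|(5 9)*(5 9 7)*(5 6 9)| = |(5 7 6 9)| = 4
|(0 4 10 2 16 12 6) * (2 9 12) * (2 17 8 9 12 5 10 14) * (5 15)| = 13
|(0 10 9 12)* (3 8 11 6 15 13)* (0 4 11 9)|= |(0 10)(3 8 9 12 4 11 6 15 13)|= 18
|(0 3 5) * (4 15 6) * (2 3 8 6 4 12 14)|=|(0 8 6 12 14 2 3 5)(4 15)|=8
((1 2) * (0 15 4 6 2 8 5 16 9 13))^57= (0 4 2 8 16 13 15 6 1 5 9)= [4, 5, 8, 3, 2, 9, 1, 7, 16, 0, 10, 11, 12, 15, 14, 6, 13]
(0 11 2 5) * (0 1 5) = [11, 5, 0, 3, 4, 1, 6, 7, 8, 9, 10, 2] = (0 11 2)(1 5)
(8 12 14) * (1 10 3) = (1 10 3)(8 12 14) = [0, 10, 2, 1, 4, 5, 6, 7, 12, 9, 3, 11, 14, 13, 8]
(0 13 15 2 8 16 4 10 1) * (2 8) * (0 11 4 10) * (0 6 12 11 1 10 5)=(0 13 15 8 16 5)(4 6 12 11)=[13, 1, 2, 3, 6, 0, 12, 7, 16, 9, 10, 4, 11, 15, 14, 8, 5]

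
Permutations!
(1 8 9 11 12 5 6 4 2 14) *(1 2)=[0, 8, 14, 3, 1, 6, 4, 7, 9, 11, 10, 12, 5, 13, 2]=(1 8 9 11 12 5 6 4)(2 14)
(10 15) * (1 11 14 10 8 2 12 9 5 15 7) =(1 11 14 10 7)(2 12 9 5 15 8) =[0, 11, 12, 3, 4, 15, 6, 1, 2, 5, 7, 14, 9, 13, 10, 8]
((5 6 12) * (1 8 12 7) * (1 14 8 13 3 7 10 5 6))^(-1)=(1 5 10 6 12 8 14 7 3 13)=[0, 5, 2, 13, 4, 10, 12, 3, 14, 9, 6, 11, 8, 1, 7]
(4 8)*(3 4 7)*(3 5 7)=(3 4 8)(5 7)=[0, 1, 2, 4, 8, 7, 6, 5, 3]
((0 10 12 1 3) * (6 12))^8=(0 6 1)(3 10 12)=[6, 0, 2, 10, 4, 5, 1, 7, 8, 9, 12, 11, 3]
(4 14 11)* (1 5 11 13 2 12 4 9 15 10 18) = [0, 5, 12, 3, 14, 11, 6, 7, 8, 15, 18, 9, 4, 2, 13, 10, 16, 17, 1] = (1 5 11 9 15 10 18)(2 12 4 14 13)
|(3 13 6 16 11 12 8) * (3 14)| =|(3 13 6 16 11 12 8 14)| =8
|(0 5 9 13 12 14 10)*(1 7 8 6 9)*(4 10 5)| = 9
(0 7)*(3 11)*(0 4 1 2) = (0 7 4 1 2)(3 11) = [7, 2, 0, 11, 1, 5, 6, 4, 8, 9, 10, 3]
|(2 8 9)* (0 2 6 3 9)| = |(0 2 8)(3 9 6)| = 3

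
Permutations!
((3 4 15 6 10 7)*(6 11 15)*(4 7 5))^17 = [0, 1, 2, 7, 6, 4, 10, 3, 8, 9, 5, 15, 12, 13, 14, 11] = (3 7)(4 6 10 5)(11 15)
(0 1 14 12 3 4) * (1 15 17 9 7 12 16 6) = [15, 14, 2, 4, 0, 5, 1, 12, 8, 7, 10, 11, 3, 13, 16, 17, 6, 9] = (0 15 17 9 7 12 3 4)(1 14 16 6)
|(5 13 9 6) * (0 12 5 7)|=|(0 12 5 13 9 6 7)|=7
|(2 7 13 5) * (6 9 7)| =6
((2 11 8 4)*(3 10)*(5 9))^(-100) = (11) = [0, 1, 2, 3, 4, 5, 6, 7, 8, 9, 10, 11]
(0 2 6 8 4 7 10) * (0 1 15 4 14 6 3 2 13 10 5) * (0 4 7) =(0 13 10 1 15 7 5 4)(2 3)(6 8 14) =[13, 15, 3, 2, 0, 4, 8, 5, 14, 9, 1, 11, 12, 10, 6, 7]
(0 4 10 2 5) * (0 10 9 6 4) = [0, 1, 5, 3, 9, 10, 4, 7, 8, 6, 2] = (2 5 10)(4 9 6)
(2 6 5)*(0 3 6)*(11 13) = (0 3 6 5 2)(11 13) = [3, 1, 0, 6, 4, 2, 5, 7, 8, 9, 10, 13, 12, 11]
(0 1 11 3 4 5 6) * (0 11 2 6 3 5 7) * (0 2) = (0 1)(2 6 11 5 3 4 7) = [1, 0, 6, 4, 7, 3, 11, 2, 8, 9, 10, 5]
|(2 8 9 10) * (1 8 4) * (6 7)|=6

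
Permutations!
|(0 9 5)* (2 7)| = |(0 9 5)(2 7)| = 6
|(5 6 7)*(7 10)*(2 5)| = |(2 5 6 10 7)| = 5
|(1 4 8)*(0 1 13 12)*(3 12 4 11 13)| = |(0 1 11 13 4 8 3 12)| = 8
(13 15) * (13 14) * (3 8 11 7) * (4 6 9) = (3 8 11 7)(4 6 9)(13 15 14) = [0, 1, 2, 8, 6, 5, 9, 3, 11, 4, 10, 7, 12, 15, 13, 14]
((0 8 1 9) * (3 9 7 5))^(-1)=(0 9 3 5 7 1 8)=[9, 8, 2, 5, 4, 7, 6, 1, 0, 3]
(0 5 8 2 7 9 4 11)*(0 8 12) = [5, 1, 7, 3, 11, 12, 6, 9, 2, 4, 10, 8, 0] = (0 5 12)(2 7 9 4 11 8)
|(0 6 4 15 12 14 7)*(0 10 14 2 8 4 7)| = |(0 6 7 10 14)(2 8 4 15 12)| = 5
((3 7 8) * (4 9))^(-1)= (3 8 7)(4 9)= [0, 1, 2, 8, 9, 5, 6, 3, 7, 4]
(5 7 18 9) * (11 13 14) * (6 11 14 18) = (5 7 6 11 13 18 9) = [0, 1, 2, 3, 4, 7, 11, 6, 8, 5, 10, 13, 12, 18, 14, 15, 16, 17, 9]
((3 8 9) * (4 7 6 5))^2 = (3 9 8)(4 6)(5 7) = [0, 1, 2, 9, 6, 7, 4, 5, 3, 8]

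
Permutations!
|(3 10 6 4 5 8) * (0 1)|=6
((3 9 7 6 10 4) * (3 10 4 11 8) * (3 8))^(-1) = (3 11 10 4 6 7 9) = [0, 1, 2, 11, 6, 5, 7, 9, 8, 3, 4, 10]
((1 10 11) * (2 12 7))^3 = (12) = [0, 1, 2, 3, 4, 5, 6, 7, 8, 9, 10, 11, 12]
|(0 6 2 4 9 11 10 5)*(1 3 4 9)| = 21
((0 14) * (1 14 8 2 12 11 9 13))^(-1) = [14, 13, 8, 3, 4, 5, 6, 7, 0, 11, 10, 12, 2, 9, 1] = (0 14 1 13 9 11 12 2 8)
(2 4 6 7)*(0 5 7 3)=[5, 1, 4, 0, 6, 7, 3, 2]=(0 5 7 2 4 6 3)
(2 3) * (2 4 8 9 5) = (2 3 4 8 9 5) = [0, 1, 3, 4, 8, 2, 6, 7, 9, 5]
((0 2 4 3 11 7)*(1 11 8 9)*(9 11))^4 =[8, 1, 11, 0, 7, 5, 6, 3, 2, 9, 10, 4] =(0 8 2 11 4 7 3)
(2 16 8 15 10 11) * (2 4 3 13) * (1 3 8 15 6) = (1 3 13 2 16 15 10 11 4 8 6) = [0, 3, 16, 13, 8, 5, 1, 7, 6, 9, 11, 4, 12, 2, 14, 10, 15]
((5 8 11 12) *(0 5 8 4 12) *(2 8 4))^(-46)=(12)(0 11 8 2 5)=[11, 1, 5, 3, 4, 0, 6, 7, 2, 9, 10, 8, 12]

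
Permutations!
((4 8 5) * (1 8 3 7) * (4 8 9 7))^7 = [0, 9, 2, 4, 3, 8, 6, 1, 5, 7] = (1 9 7)(3 4)(5 8)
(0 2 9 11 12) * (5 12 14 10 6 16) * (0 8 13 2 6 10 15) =(0 6 16 5 12 8 13 2 9 11 14 15) =[6, 1, 9, 3, 4, 12, 16, 7, 13, 11, 10, 14, 8, 2, 15, 0, 5]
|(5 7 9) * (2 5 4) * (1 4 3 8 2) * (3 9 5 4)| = 10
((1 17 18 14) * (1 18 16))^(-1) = (1 16 17)(14 18) = [0, 16, 2, 3, 4, 5, 6, 7, 8, 9, 10, 11, 12, 13, 18, 15, 17, 1, 14]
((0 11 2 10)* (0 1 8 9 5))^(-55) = (0 11 2 10 1 8 9 5) = [11, 8, 10, 3, 4, 0, 6, 7, 9, 5, 1, 2]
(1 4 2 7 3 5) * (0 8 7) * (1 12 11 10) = (0 8 7 3 5 12 11 10 1 4 2) = [8, 4, 0, 5, 2, 12, 6, 3, 7, 9, 1, 10, 11]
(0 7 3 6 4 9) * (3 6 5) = (0 7 6 4 9)(3 5) = [7, 1, 2, 5, 9, 3, 4, 6, 8, 0]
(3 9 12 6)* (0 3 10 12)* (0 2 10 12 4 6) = (0 3 9 2 10 4 6 12) = [3, 1, 10, 9, 6, 5, 12, 7, 8, 2, 4, 11, 0]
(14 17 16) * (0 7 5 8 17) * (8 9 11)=(0 7 5 9 11 8 17 16 14)=[7, 1, 2, 3, 4, 9, 6, 5, 17, 11, 10, 8, 12, 13, 0, 15, 14, 16]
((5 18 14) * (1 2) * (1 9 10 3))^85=(5 18 14)=[0, 1, 2, 3, 4, 18, 6, 7, 8, 9, 10, 11, 12, 13, 5, 15, 16, 17, 14]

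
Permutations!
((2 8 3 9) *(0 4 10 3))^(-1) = (0 8 2 9 3 10 4) = [8, 1, 9, 10, 0, 5, 6, 7, 2, 3, 4]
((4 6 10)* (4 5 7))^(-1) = (4 7 5 10 6) = [0, 1, 2, 3, 7, 10, 4, 5, 8, 9, 6]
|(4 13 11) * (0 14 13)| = |(0 14 13 11 4)| = 5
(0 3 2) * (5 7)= (0 3 2)(5 7)= [3, 1, 0, 2, 4, 7, 6, 5]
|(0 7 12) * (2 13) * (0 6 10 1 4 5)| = 8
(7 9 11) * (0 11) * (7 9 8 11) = [7, 1, 2, 3, 4, 5, 6, 8, 11, 0, 10, 9] = (0 7 8 11 9)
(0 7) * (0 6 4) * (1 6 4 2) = (0 7 4)(1 6 2) = [7, 6, 1, 3, 0, 5, 2, 4]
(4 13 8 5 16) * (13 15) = [0, 1, 2, 3, 15, 16, 6, 7, 5, 9, 10, 11, 12, 8, 14, 13, 4] = (4 15 13 8 5 16)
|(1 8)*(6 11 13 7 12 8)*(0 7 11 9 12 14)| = |(0 7 14)(1 6 9 12 8)(11 13)| = 30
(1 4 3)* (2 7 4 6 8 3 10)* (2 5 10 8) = (1 6 2 7 4 8 3)(5 10) = [0, 6, 7, 1, 8, 10, 2, 4, 3, 9, 5]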